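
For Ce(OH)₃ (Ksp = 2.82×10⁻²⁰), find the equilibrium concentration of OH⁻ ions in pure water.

Ce(OH)₃(s) ⇌ Ce³⁺(aq) + 3 OH⁻(aq)
Let s be the molar solubility. Then [Ce³⁺] = s and [OH⁻] = 3s.
Ksp = [Ce³⁺][OH⁻]^3 = s · (3s)^3 = 27s^4 = 2.82×10⁻²⁰
s = 5.68×10⁻⁶ M
[OH⁻] = 3s = 1.71×10⁻⁵ M

1.71×10⁻⁵ M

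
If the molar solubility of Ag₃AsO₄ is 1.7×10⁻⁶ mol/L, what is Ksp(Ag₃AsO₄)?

Ag₃AsO₄(s) ⇌ 3 Ag⁺(aq) + AsO₄³⁻(aq)
Let s be the molar solubility. Then [Ag⁺] = 3s and [AsO₄³⁻] = s.
Ksp = [Ag⁺]^3[AsO₄³⁻] = (3s)^3 · s = 27s^4
Ksp = 27 × (1.7×10⁻⁶)^4 = 2.3×10⁻²²

Ksp = 2.3×10⁻²²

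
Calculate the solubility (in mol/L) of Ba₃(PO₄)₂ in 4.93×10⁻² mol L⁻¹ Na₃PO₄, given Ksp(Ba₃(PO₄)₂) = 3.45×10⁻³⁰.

3.75×10⁻¹⁰ M

Ba₃(PO₄)₂(s) ⇌ 3 Ba²⁺(aq) + 2 PO₄³⁻(aq)
The solution already contains PO₄³⁻ at 4.93×10⁻² mol L⁻¹. Let s be the molar solubility of Ba₃(PO₄)₂.
[PO₄³⁻] ≈ 4.93×10⁻² mol L⁻¹ (common ion dominates); [Ba²⁺] = 3s.
Ksp = [Ba²⁺]^3[PO₄³⁻]^2 = (3s)^3(4.93×10⁻²)^2
(3s)^3 = 3.45×10⁻³⁰ / (4.93×10⁻²)^2 = 1.42×10⁻²⁷
s = 3.75×10⁻¹⁰ mol L⁻¹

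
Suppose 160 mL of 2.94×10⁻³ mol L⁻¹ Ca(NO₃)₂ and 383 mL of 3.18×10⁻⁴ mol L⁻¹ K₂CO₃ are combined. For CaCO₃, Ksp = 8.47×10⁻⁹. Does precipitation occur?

Yes

The combined volume is 543 mL.
[Ca²⁺] = (2.94×10⁻³)(160)/543 = 8.66×10⁻⁴ mol L⁻¹
[CO₃²⁻] = (3.18×10⁻⁴)(383)/543 = 2.24×10⁻⁴ mol L⁻¹
Q = [Ca²⁺][CO₃²⁻] = 1.94×10⁻⁷
Q = 1.94×10⁻⁷ > Ksp = 8.47×10⁻⁹, so the solution is supersaturated and CaCO₃ precipitates.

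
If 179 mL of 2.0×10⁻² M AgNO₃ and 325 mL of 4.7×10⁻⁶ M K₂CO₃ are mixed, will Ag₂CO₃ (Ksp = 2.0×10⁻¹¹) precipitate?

Yes

Total volume after mixing = 179 + 325 = 504 mL.
[Ag⁺] = (2.0×10⁻²)(179)/504 = 7.1×10⁻³ M
[CO₃²⁻] = (4.7×10⁻⁶)(325)/504 = 3.0×10⁻⁶ M
Q = [Ag⁺]^2[CO₃²⁻] = 1.5×10⁻¹⁰
Because Q > Ksp (1.5×10⁻¹⁰ vs 2.0×10⁻¹¹), a precipitate of Ag₂CO₃ forms.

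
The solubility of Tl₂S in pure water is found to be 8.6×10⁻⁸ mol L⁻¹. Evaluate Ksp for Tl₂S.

Tl₂S(s) ⇌ 2 Tl⁺(aq) + S²⁻(aq)
Call the molar solubility s, so that [Tl⁺] = 2s and [S²⁻] = s.
Ksp = [Tl⁺]^2[S²⁻] = (2s)^2 · s = 4s^3
Ksp = 4 × (8.6×10⁻⁸)^3 = 2.5×10⁻²¹

Ksp = 2.5×10⁻²¹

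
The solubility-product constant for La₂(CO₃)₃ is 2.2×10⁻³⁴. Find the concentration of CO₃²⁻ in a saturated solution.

La₂(CO₃)₃(s) ⇌ 2 La³⁺(aq) + 3 CO₃²⁻(aq)
Call the molar solubility s, so that [La³⁺] = 2s and [CO₃²⁻] = 3s.
Ksp = [La³⁺]^2[CO₃²⁻]^3 = (2s)^2 · (3s)^3 = 108s^5 = 2.2×10⁻³⁴
s = 7.3×10⁻⁸ M
[CO₃²⁻] = 3s = 2.2×10⁻⁷ M

2.2×10⁻⁷ M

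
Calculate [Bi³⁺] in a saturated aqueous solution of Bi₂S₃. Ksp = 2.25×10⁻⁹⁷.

Bi₂S₃(s) ⇌ 2 Bi³⁺(aq) + 3 S²⁻(aq)
If s mol/L of Bi₂S₃ dissolves, [Bi³⁺] = 2s and [S²⁻] = 3s.
Ksp = [Bi³⁺]^2[S²⁻]^3 = (2s)^2 · (3s)^3 = 108s^5 = 2.25×10⁻⁹⁷
s = 1.84×10⁻²⁰ mol L⁻¹
[Bi³⁺] = 2s = 3.67×10⁻²⁰ mol L⁻¹

3.67×10⁻²⁰ M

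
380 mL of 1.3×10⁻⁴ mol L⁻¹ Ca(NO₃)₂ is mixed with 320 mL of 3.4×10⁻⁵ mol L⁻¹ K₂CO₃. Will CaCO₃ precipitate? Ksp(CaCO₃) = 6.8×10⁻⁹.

No

After mixing, V = 380 mL + 320 mL = 700 mL.
[Ca²⁺] = (1.3×10⁻⁴)(380)/700 = 7.1×10⁻⁵ mol L⁻¹
[CO₃²⁻] = (3.4×10⁻⁵)(320)/700 = 1.6×10⁻⁵ mol L⁻¹
Q = [Ca²⁺][CO₃²⁻] = 1.1×10⁻⁹
Q < Ksp (1.1×10⁻⁹ vs 6.8×10⁻⁹); the solution remains unsaturated and no precipitate forms.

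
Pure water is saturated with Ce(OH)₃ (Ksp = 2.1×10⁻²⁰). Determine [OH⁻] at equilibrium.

1.6×10⁻⁵ M

Ce(OH)₃(s) ⇌ Ce³⁺(aq) + 3 OH⁻(aq)
With molar solubility s: [Ce³⁺] = s, [OH⁻] = 3s.
Ksp = [Ce³⁺][OH⁻]^3 = s · (3s)^3 = 27s^4 = 2.1×10⁻²⁰
s = 5.3×10⁻⁶ mol/L
[OH⁻] = 3s = 1.6×10⁻⁵ mol/L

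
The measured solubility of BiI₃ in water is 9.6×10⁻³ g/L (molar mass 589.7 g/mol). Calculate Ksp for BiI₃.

s = (9.6×10⁻³ g L⁻¹)/(589.7 g mol⁻¹) = 1.628×10⁻⁵ M
BiI₃(s) ⇌ Bi³⁺(aq) + 3 I⁻(aq)
If s mol/L of BiI₃ dissolves, [Bi³⁺] = s and [I⁻] = 3s.
Ksp = [Bi³⁺][I⁻]^3 = s · (3s)^3 = 27s^4
Ksp = 27 × (1.628×10⁻⁵)^4 = 1.9×10⁻¹⁸

Ksp = 1.9×10⁻¹⁸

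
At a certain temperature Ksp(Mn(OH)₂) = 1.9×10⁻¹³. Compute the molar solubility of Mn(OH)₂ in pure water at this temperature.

3.6×10⁻⁵ M

Mn(OH)₂(s) ⇌ Mn²⁺(aq) + 2 OH⁻(aq)
If s mol/L of Mn(OH)₂ dissolves, [Mn²⁺] = s and [OH⁻] = 2s.
Ksp = [Mn²⁺][OH⁻]^2 = s · (2s)^2 = 4s^3
4s^3 = 1.9×10⁻¹³  ⇒  s^3 = 4.8×10⁻¹⁴
s = 3.6×10⁻⁵ mol L⁻¹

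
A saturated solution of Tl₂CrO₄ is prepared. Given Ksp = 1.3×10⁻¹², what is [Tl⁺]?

Tl₂CrO₄(s) ⇌ 2 Tl⁺(aq) + CrO₄²⁻(aq)
If s mol/L of Tl₂CrO₄ dissolves, [Tl⁺] = 2s and [CrO₄²⁻] = s.
Ksp = [Tl⁺]^2[CrO₄²⁻] = (2s)^2 · s = 4s^3 = 1.3×10⁻¹²
s = 6.9×10⁻⁵ M
[Tl⁺] = 2s = 1.4×10⁻⁴ M

1.4×10⁻⁴ M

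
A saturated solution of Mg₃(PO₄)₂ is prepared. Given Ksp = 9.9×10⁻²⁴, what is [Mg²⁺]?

2.9×10⁻⁵ M

Mg₃(PO₄)₂(s) ⇌ 3 Mg²⁺(aq) + 2 PO₄³⁻(aq)
Call the molar solubility s, so that [Mg²⁺] = 3s and [PO₄³⁻] = 2s.
Ksp = [Mg²⁺]^3[PO₄³⁻]^2 = (3s)^3 · (2s)^2 = 108s^5 = 9.9×10⁻²⁴
s = 9.8×10⁻⁶ mol L⁻¹
[Mg²⁺] = 3s = 2.9×10⁻⁵ mol L⁻¹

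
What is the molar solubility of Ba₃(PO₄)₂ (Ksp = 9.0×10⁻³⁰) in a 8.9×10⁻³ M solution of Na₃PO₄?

Ba₃(PO₄)₂(s) ⇌ 3 Ba²⁺(aq) + 2 PO₄³⁻(aq)
With PO₄³⁻ already at 8.9×10⁻³ M and s small, take [PO₄³⁻] ≈ 8.9×10⁻³ M and [Ba²⁺] = 3s.
Ksp = [Ba²⁺]^3[PO₄³⁻]^2 = (3s)^3(8.9×10⁻³)^2
(3s)^3 = 9.0×10⁻³⁰ / (8.9×10⁻³)^2 = 1.1×10⁻²⁵
s = 1.6×10⁻⁹ M

1.6×10⁻⁹ M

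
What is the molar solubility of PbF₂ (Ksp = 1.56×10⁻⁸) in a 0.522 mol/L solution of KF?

PbF₂(s) ⇌ Pb²⁺(aq) + 2 F⁻(aq)
The solution already contains F⁻ at 0.522 mol/L. Let s be the molar solubility of PbF₂.
[F⁻] ≈ 0.522 mol/L (common ion dominates); [Pb²⁺] = s.
Ksp = [Pb²⁺][F⁻]^2 = s(0.522)^2
s = 1.56×10⁻⁸ / (0.522)^2 = 5.73×10⁻⁸
s = 5.73×10⁻⁸ mol/L

5.73×10⁻⁸ M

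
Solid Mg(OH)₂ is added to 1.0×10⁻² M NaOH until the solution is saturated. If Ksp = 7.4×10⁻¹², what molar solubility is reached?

7.4×10⁻⁸ M

Mg(OH)₂(s) ⇌ Mg²⁺(aq) + 2 OH⁻(aq)
Let s be the solubility of Mg(OH)₂ here. The common ion gives [OH⁻] ≈ 1.0×10⁻² M, and [Mg²⁺] = s.
Ksp = [Mg²⁺][OH⁻]^2 = s(1.0×10⁻²)^2
s = 7.4×10⁻¹² / (1.0×10⁻²)^2 = 7.4×10⁻⁸
s = 7.4×10⁻⁸ M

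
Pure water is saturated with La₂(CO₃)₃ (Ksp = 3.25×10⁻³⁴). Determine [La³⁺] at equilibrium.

1.57×10⁻⁷ M

La₂(CO₃)₃(s) ⇌ 2 La³⁺(aq) + 3 CO₃²⁻(aq)
Call the molar solubility s, so that [La³⁺] = 2s and [CO₃²⁻] = 3s.
Ksp = [La³⁺]^2[CO₃²⁻]^3 = (2s)^2 · (3s)^3 = 108s^5 = 3.25×10⁻³⁴
s = 7.86×10⁻⁸ mol/L
[La³⁺] = 2s = 1.57×10⁻⁷ mol/L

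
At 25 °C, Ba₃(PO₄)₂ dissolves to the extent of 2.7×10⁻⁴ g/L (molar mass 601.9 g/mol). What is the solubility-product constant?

Ksp = 2.0×10⁻³⁰

Molar solubility s = (2.7×10⁻⁴ g/L) / (601.9 g/mol) = 4.486×10⁻⁷ mol/L
Ba₃(PO₄)₂(s) ⇌ 3 Ba²⁺(aq) + 2 PO₄³⁻(aq)
If s mol/L of Ba₃(PO₄)₂ dissolves, [Ba²⁺] = 3s and [PO₄³⁻] = 2s.
Ksp = [Ba²⁺]^3[PO₄³⁻]^2 = (3s)^3 · (2s)^2 = 108s^5
Ksp = 108 × (4.486×10⁻⁷)^5 = 2.0×10⁻³⁰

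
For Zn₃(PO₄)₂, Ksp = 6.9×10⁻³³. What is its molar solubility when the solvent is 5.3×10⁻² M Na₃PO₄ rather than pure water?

4.5×10⁻¹¹ M

Zn₃(PO₄)₂(s) ⇌ 3 Zn²⁺(aq) + 2 PO₄³⁻(aq)
Let s be the solubility of Zn₃(PO₄)₂ here. The common ion gives [PO₄³⁻] ≈ 5.3×10⁻² M, and [Zn²⁺] = 3s.
Ksp = [Zn²⁺]^3[PO₄³⁻]^2 = (3s)^3(5.3×10⁻²)^2
(3s)^3 = 6.9×10⁻³³ / (5.3×10⁻²)^2 = 2.5×10⁻³⁰
s = 4.5×10⁻¹¹ M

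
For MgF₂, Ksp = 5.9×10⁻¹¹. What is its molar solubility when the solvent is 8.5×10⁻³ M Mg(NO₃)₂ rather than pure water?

4.2×10⁻⁵ M

MgF₂(s) ⇌ Mg²⁺(aq) + 2 F⁻(aq)
Let s be the solubility of MgF₂ here. The common ion gives [Mg²⁺] ≈ 8.5×10⁻³ M, and [F⁻] = 2s.
Ksp = [Mg²⁺][F⁻]^2 = (8.5×10⁻³)(2s)^2
(2s)^2 = 5.9×10⁻¹¹ / (8.5×10⁻³) = 6.9×10⁻⁹
s = 4.2×10⁻⁵ M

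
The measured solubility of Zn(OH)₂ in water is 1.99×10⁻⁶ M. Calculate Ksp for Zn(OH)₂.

Ksp = 3.15×10⁻¹⁷

Zn(OH)₂(s) ⇌ Zn²⁺(aq) + 2 OH⁻(aq)
With molar solubility s: [Zn²⁺] = s, [OH⁻] = 2s.
Ksp = [Zn²⁺][OH⁻]^2 = s · (2s)^2 = 4s^3
Ksp = 4 × (1.99×10⁻⁶)^3 = 3.15×10⁻¹⁷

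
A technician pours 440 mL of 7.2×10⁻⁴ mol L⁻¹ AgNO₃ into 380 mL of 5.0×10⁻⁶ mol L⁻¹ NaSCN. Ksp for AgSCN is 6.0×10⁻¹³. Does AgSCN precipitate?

Yes

After mixing, V = 440 mL + 380 mL = 820 mL.
[Ag⁺] = (7.2×10⁻⁴)(440)/820 = 3.9×10⁻⁴ mol L⁻¹
[SCN⁻] = (5.0×10⁻⁶)(380)/820 = 2.3×10⁻⁶ mol L⁻¹
Q = [Ag⁺][SCN⁻] = 9.0×10⁻¹⁰
Q = 9.0×10⁻¹⁰ > Ksp = 6.0×10⁻¹³, so the solution is supersaturated and AgSCN precipitates.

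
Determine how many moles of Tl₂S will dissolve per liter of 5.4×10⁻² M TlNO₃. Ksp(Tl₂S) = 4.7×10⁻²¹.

1.6×10⁻¹⁸ M

Tl₂S(s) ⇌ 2 Tl⁺(aq) + S²⁻(aq)
Let s be the solubility of Tl₂S here. The common ion gives [Tl⁺] ≈ 5.4×10⁻² M, and [S²⁻] = s.
Ksp = [Tl⁺]^2[S²⁻] = (5.4×10⁻²)^2s
s = 4.7×10⁻²¹ / (5.4×10⁻²)^2 = 1.6×10⁻¹⁸
s = 1.6×10⁻¹⁸ M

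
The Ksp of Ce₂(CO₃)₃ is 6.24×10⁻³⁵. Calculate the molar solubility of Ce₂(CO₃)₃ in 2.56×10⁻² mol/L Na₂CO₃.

9.64×10⁻¹⁶ M

Ce₂(CO₃)₃(s) ⇌ 2 Ce³⁺(aq) + 3 CO₃²⁻(aq)
The solution already contains CO₃²⁻ at 2.56×10⁻² mol/L. Let s be the molar solubility of Ce₂(CO₃)₃.
[CO₃²⁻] ≈ 2.56×10⁻² mol/L (common ion dominates); [Ce³⁺] = 2s.
Ksp = [Ce³⁺]^2[CO₃²⁻]^3 = (2s)^2(2.56×10⁻²)^3
(2s)^2 = 6.24×10⁻³⁵ / (2.56×10⁻²)^3 = 3.72×10⁻³⁰
s = 9.64×10⁻¹⁶ mol/L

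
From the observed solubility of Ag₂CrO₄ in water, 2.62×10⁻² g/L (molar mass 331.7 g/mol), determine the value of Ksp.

Ksp = 1.97×10⁻¹²

Molar solubility s = (2.62×10⁻² g/L) / (331.7 g/mol) = 7.8987×10⁻⁵ mol/L
Ag₂CrO₄(s) ⇌ 2 Ag⁺(aq) + CrO₄²⁻(aq)
Let s be the molar solubility. Then [Ag⁺] = 2s and [CrO₄²⁻] = s.
Ksp = [Ag⁺]^2[CrO₄²⁻] = (2s)^2 · s = 4s^3
Ksp = 4 × (7.8987×10⁻⁵)^3 = 1.97×10⁻¹²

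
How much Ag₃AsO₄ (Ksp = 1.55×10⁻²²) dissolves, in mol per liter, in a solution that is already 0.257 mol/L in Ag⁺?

9.13×10⁻²¹ M

Ag₃AsO₄(s) ⇌ 3 Ag⁺(aq) + AsO₄³⁻(aq)
The solution already contains Ag⁺ at 0.257 mol/L. Let s be the molar solubility of Ag₃AsO₄.
[Ag⁺] ≈ 0.257 mol/L (common ion dominates); [AsO₄³⁻] = s.
Ksp = [Ag⁺]^3[AsO₄³⁻] = (0.257)^3s
s = 1.55×10⁻²² / (0.257)^3 = 9.13×10⁻²¹
s = 9.13×10⁻²¹ mol/L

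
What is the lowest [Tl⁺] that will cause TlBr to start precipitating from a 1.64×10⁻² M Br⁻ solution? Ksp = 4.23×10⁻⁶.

2.58×10⁻⁴ M

Precipitation begins when Q = Ksp.
TlBr(s) ⇌ Tl⁺(aq) + Br⁻(aq)
Ksp = [Tl⁺][Br⁻] = [Tl⁺](1.64×10⁻²)
[Tl⁺] = 4.23×10⁻⁶ / (1.64×10⁻²) = 2.58×10⁻⁴
[Tl⁺] = 2.58×10⁻⁴ M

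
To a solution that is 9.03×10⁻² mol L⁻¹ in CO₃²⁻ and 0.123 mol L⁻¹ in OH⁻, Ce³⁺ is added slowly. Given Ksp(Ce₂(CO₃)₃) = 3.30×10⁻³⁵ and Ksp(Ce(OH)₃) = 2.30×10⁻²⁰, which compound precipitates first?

Ce(OH)₃

Precipitation begins when Q = Ksp.
For Ce₂(CO₃)₃: [Ce³⁺] = (Ksp/[CO₃²⁻]^3)^(1/2) = 2.12×10⁻¹⁶ mol L⁻¹
For Ce(OH)₃: [Ce³⁺] = (Ksp/[OH⁻]^3) = 1.24×10⁻¹⁷ mol L⁻¹
The smaller threshold [Ce³⁺] is reached first, so Ce(OH)₃ precipitates first.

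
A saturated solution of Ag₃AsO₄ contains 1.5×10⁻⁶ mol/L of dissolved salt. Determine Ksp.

Ag₃AsO₄(s) ⇌ 3 Ag⁺(aq) + AsO₄³⁻(aq)
Call the molar solubility s, so that [Ag⁺] = 3s and [AsO₄³⁻] = s.
Ksp = [Ag⁺]^3[AsO₄³⁻] = (3s)^3 · s = 27s^4
Ksp = 27 × (1.5×10⁻⁶)^4 = 1.4×10⁻²²

Ksp = 1.4×10⁻²²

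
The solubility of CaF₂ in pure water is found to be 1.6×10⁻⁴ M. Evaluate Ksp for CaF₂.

Ksp = 1.6×10⁻¹¹

CaF₂(s) ⇌ Ca²⁺(aq) + 2 F⁻(aq)
With molar solubility s: [Ca²⁺] = s, [F⁻] = 2s.
Ksp = [Ca²⁺][F⁻]^2 = s · (2s)^2 = 4s^3
Ksp = 4 × (1.6×10⁻⁴)^3 = 1.6×10⁻¹¹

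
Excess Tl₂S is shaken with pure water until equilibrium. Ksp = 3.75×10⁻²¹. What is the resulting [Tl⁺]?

1.96×10⁻⁷ M

Tl₂S(s) ⇌ 2 Tl⁺(aq) + S²⁻(aq)
With molar solubility s: [Tl⁺] = 2s, [S²⁻] = s.
Ksp = [Tl⁺]^2[S²⁻] = (2s)^2 · s = 4s^3 = 3.75×10⁻²¹
s = 9.79×10⁻⁸ mol L⁻¹
[Tl⁺] = 2s = 1.96×10⁻⁷ mol L⁻¹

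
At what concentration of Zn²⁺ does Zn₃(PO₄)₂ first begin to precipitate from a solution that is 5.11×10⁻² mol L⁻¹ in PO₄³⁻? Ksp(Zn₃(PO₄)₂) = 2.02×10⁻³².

1.98×10⁻¹⁰ M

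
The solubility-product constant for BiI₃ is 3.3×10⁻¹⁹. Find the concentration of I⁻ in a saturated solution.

3.2×10⁻⁵ M

BiI₃(s) ⇌ Bi³⁺(aq) + 3 I⁻(aq)
For each mole of BiI₃ that dissolves per liter, [Bi³⁺] = s and [I⁻] = 3s; let s denote this solubility.
Ksp = [Bi³⁺][I⁻]^3 = s · (3s)^3 = 27s^4 = 3.3×10⁻¹⁹
s = 1.1×10⁻⁵ mol L⁻¹
[I⁻] = 3s = 3.2×10⁻⁵ mol L⁻¹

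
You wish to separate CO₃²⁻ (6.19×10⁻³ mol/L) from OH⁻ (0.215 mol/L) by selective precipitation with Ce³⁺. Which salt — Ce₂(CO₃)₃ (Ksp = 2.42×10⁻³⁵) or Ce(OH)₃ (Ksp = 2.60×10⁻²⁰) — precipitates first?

Ce(OH)₃

The threshold for precipitation is Q = Ksp.
For Ce₂(CO₃)₃: [Ce³⁺] = (Ksp/[CO₃²⁻]^3)^(1/2) = 1.01×10⁻¹⁴ mol/L
For Ce(OH)₃: [Ce³⁺] = (Ksp/[OH⁻]^3) = 2.62×10⁻¹⁸ mol/L
The smaller threshold [Ce³⁺] is reached first, so Ce(OH)₃ precipitates first.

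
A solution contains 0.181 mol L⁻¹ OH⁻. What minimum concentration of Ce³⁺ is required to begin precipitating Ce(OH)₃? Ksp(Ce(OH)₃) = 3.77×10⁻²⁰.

6.36×10⁻¹⁸ M

Precipitation begins when Q = Ksp.
Ce(OH)₃(s) ⇌ Ce³⁺(aq) + 3 OH⁻(aq)
Ksp = [Ce³⁺][OH⁻]^3 = [Ce³⁺](0.181)^3
[Ce³⁺] = 3.77×10⁻²⁰ / (0.181)^3 = 6.36×10⁻¹⁸
[Ce³⁺] = 6.36×10⁻¹⁸ mol L⁻¹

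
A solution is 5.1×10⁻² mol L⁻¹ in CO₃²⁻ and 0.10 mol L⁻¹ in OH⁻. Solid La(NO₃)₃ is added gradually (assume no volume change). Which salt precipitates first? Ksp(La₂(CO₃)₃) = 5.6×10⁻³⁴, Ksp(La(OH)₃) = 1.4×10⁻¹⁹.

La(OH)₃

The threshold for precipitation is Q = Ksp.
For La₂(CO₃)₃: [La³⁺] = (Ksp/[CO₃²⁻]^3)^(1/2) = 2.1×10⁻¹⁵ mol L⁻¹
For La(OH)₃: [La³⁺] = (Ksp/[OH⁻]^3) = 1.4×10⁻¹⁶ mol L⁻¹
The smaller threshold [La³⁺] is reached first, so La(OH)₃ precipitates first.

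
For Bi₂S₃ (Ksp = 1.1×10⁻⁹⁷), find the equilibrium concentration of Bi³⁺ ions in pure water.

3.2×10⁻²⁰ M

Bi₂S₃(s) ⇌ 2 Bi³⁺(aq) + 3 S²⁻(aq)
Let s be the molar solubility. Then [Bi³⁺] = 2s and [S²⁻] = 3s.
Ksp = [Bi³⁺]^2[S²⁻]^3 = (2s)^2 · (3s)^3 = 108s^5 = 1.1×10⁻⁹⁷
s = 1.6×10⁻²⁰ mol L⁻¹
[Bi³⁺] = 2s = 3.2×10⁻²⁰ mol L⁻¹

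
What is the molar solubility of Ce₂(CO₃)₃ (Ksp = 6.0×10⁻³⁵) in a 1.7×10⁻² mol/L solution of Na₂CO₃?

1.7×10⁻¹⁵ M

Ce₂(CO₃)₃(s) ⇌ 2 Ce³⁺(aq) + 3 CO₃²⁻(aq)
The solution already contains CO₃²⁻ at 1.7×10⁻² mol/L. Let s be the molar solubility of Ce₂(CO₃)₃.
[CO₃²⁻] ≈ 1.7×10⁻² mol/L (common ion dominates); [Ce³⁺] = 2s.
Ksp = [Ce³⁺]^2[CO₃²⁻]^3 = (2s)^2(1.7×10⁻²)^3
(2s)^2 = 6.0×10⁻³⁵ / (1.7×10⁻²)^3 = 1.2×10⁻²⁹
s = 1.7×10⁻¹⁵ mol/L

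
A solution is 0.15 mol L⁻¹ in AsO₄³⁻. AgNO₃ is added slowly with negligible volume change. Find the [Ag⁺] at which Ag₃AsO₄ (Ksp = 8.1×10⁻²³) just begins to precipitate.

Precipitation of each salt begins when its ion product equals Ksp.
Ag₃AsO₄(s) ⇌ 3 Ag⁺(aq) + AsO₄³⁻(aq)
Ksp = [Ag⁺]^3[AsO₄³⁻] = [Ag⁺]^3(0.15)
[Ag⁺]^3 = 8.1×10⁻²³ / (0.15) = 5.4×10⁻²²
[Ag⁺] = 8.1×10⁻⁸ mol L⁻¹

8.1×10⁻⁸ M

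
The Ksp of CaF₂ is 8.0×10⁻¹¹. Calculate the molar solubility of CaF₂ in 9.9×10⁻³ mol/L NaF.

8.2×10⁻⁷ M

CaF₂(s) ⇌ Ca²⁺(aq) + 2 F⁻(aq)
With F⁻ already at 9.9×10⁻³ mol/L and s small, take [F⁻] ≈ 9.9×10⁻³ mol/L and [Ca²⁺] = s.
Ksp = [Ca²⁺][F⁻]^2 = s(9.9×10⁻³)^2
s = 8.0×10⁻¹¹ / (9.9×10⁻³)^2 = 8.2×10⁻⁷
s = 8.2×10⁻⁷ mol/L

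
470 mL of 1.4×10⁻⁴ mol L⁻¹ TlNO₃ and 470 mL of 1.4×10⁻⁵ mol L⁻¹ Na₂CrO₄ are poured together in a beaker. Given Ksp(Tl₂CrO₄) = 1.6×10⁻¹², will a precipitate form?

No

Total volume after mixing = 470 + 470 = 940 mL.
[Tl⁺] = (1.4×10⁻⁴)(470)/940 = 7.0×10⁻⁵ mol L⁻¹
[CrO₄²⁻] = (1.4×10⁻⁵)(470)/940 = 7.0×10⁻⁶ mol L⁻¹
Q = [Tl⁺]^2[CrO₄²⁻] = 3.4×10⁻¹⁴
Q < Ksp (3.4×10⁻¹⁴ vs 1.6×10⁻¹²); the solution remains unsaturated and no precipitate forms.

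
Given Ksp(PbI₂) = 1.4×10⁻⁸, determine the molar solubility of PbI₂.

PbI₂(s) ⇌ Pb²⁺(aq) + 2 I⁻(aq)
If s mol/L of PbI₂ dissolves, [Pb²⁺] = s and [I⁻] = 2s.
Ksp = [Pb²⁺][I⁻]^2 = s · (2s)^2 = 4s^3
4s^3 = 1.4×10⁻⁸  ⇒  s^3 = 3.5×10⁻⁹
Taking the 3rd root, s = 1.5×10⁻³ mol/L.

1.5×10⁻³ M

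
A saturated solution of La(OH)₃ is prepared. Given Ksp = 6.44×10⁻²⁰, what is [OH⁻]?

La(OH)₃(s) ⇌ La³⁺(aq) + 3 OH⁻(aq)
Call the molar solubility s, so that [La³⁺] = s and [OH⁻] = 3s.
Ksp = [La³⁺][OH⁻]^3 = s · (3s)^3 = 27s^4 = 6.44×10⁻²⁰
s = 6.99×10⁻⁶ M
[OH⁻] = 3s = 2.10×10⁻⁵ M

2.10×10⁻⁵ M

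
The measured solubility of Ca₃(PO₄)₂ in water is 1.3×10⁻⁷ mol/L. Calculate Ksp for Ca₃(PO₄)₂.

Ksp = 4.0×10⁻³³

Ca₃(PO₄)₂(s) ⇌ 3 Ca²⁺(aq) + 2 PO₄³⁻(aq)
Let s be the molar solubility. Then [Ca²⁺] = 3s and [PO₄³⁻] = 2s.
Ksp = [Ca²⁺]^3[PO₄³⁻]^2 = (3s)^3 · (2s)^2 = 108s^5
Ksp = 108 × (1.3×10⁻⁷)^5 = 4.0×10⁻³³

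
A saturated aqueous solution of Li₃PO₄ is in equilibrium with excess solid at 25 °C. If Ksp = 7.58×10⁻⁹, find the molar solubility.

Li₃PO₄(s) ⇌ 3 Li⁺(aq) + PO₄³⁻(aq)
For each mole of Li₃PO₄ that dissolves per liter, [Li⁺] = 3s and [PO₄³⁻] = s; let s denote this solubility.
Ksp = [Li⁺]^3[PO₄³⁻] = (3s)^3 · s = 27s^4
27s^4 = 7.58×10⁻⁹  ⇒  s^4 = 2.81×10⁻¹⁰
s = 4.09×10⁻³ M

4.09×10⁻³ M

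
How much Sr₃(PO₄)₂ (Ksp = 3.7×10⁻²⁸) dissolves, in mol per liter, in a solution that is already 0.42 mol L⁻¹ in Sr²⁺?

Sr₃(PO₄)₂(s) ⇌ 3 Sr²⁺(aq) + 2 PO₄³⁻(aq)
The solution already contains Sr²⁺ at 0.42 mol L⁻¹. Let s be the molar solubility of Sr₃(PO₄)₂.
[Sr²⁺] ≈ 0.42 mol L⁻¹ (common ion dominates); [PO₄³⁻] = 2s.
Ksp = [Sr²⁺]^3[PO₄³⁻]^2 = (0.42)^3(2s)^2
(2s)^2 = 3.7×10⁻²⁸ / (0.42)^3 = 5.0×10⁻²⁷
s = 3.5×10⁻¹⁴ mol L⁻¹

3.5×10⁻¹⁴ M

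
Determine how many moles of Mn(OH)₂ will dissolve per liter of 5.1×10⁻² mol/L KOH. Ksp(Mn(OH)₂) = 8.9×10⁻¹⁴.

Mn(OH)₂(s) ⇌ Mn²⁺(aq) + 2 OH⁻(aq)
Let s be the solubility of Mn(OH)₂ here. The common ion gives [OH⁻] ≈ 5.1×10⁻² mol/L, and [Mn²⁺] = s.
Ksp = [Mn²⁺][OH⁻]^2 = s(5.1×10⁻²)^2
s = 8.9×10⁻¹⁴ / (5.1×10⁻²)^2 = 3.4×10⁻¹¹
s = 3.4×10⁻¹¹ mol/L

3.4×10⁻¹¹ M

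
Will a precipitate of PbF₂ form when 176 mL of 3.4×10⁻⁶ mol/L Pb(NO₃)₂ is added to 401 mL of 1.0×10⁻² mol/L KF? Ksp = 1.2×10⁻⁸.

No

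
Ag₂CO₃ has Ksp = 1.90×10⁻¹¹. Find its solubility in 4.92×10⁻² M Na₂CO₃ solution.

Ag₂CO₃(s) ⇌ 2 Ag⁺(aq) + CO₃²⁻(aq)
With CO₃²⁻ already at 4.92×10⁻² M and s small, take [CO₃²⁻] ≈ 4.92×10⁻² M and [Ag⁺] = 2s.
Ksp = [Ag⁺]^2[CO₃²⁻] = (2s)^2(4.92×10⁻²)
(2s)^2 = 1.90×10⁻¹¹ / (4.92×10⁻²) = 3.86×10⁻¹⁰
s = 9.83×10⁻⁶ M

9.83×10⁻⁶ M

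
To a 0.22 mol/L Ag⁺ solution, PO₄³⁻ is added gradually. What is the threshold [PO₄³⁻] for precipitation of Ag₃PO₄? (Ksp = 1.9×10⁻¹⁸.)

Precipitation of each salt begins when its ion product equals Ksp.
Ag₃PO₄(s) ⇌ 3 Ag⁺(aq) + PO₄³⁻(aq)
Ksp = [Ag⁺]^3[PO₄³⁻] = [PO₄³⁻](0.22)^3
[PO₄³⁻] = 1.9×10⁻¹⁸ / (0.22)^3 = 1.8×10⁻¹⁶
[PO₄³⁻] = 1.8×10⁻¹⁶ mol/L

1.8×10⁻¹⁶ M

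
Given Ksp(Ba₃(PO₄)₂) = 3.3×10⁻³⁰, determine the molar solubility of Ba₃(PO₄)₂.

Ba₃(PO₄)₂(s) ⇌ 3 Ba²⁺(aq) + 2 PO₄³⁻(aq)
If s mol/L of Ba₃(PO₄)₂ dissolves, [Ba²⁺] = 3s and [PO₄³⁻] = 2s.
Ksp = [Ba²⁺]^3[PO₄³⁻]^2 = (3s)^3 · (2s)^2 = 108s^5
108s^5 = 3.3×10⁻³⁰  ⇒  s^5 = 3.1×10⁻³²
Taking the 5th root, s = 5.0×10⁻⁷ mol/L.

5.0×10⁻⁷ M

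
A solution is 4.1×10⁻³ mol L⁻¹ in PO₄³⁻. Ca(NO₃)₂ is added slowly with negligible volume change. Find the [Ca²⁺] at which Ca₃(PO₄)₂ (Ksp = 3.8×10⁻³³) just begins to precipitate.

6.1×10⁻¹⁰ M

Each salt precipitates once Q = Ksp for that salt.
Ca₃(PO₄)₂(s) ⇌ 3 Ca²⁺(aq) + 2 PO₄³⁻(aq)
Ksp = [Ca²⁺]^3[PO₄³⁻]^2 = [Ca²⁺]^3(4.1×10⁻³)^2
[Ca²⁺]^3 = 3.8×10⁻³³ / (4.1×10⁻³)^2 = 2.3×10⁻²⁸
[Ca²⁺] = 6.1×10⁻¹⁰ mol L⁻¹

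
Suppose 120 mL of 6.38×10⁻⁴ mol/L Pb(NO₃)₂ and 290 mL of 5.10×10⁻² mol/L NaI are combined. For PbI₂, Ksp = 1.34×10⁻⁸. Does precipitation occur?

The combined volume is 410 mL.
[Pb²⁺] = (6.38×10⁻⁴)(120)/410 = 1.87×10⁻⁴ mol/L
[I⁻] = (5.10×10⁻²)(290)/410 = 3.61×10⁻² mol/L
Q = [Pb²⁺][I⁻]^2 = 2.43×10⁻⁷
Since Q (2.43×10⁻⁷) exceeds Ksp (1.34×10⁻⁸), PbI₂ will precipitate.

Yes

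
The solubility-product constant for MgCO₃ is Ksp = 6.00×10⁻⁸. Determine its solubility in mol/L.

2.45×10⁻⁴ M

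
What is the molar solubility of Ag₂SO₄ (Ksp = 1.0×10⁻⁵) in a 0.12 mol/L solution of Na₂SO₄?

4.6×10⁻³ M

Ag₂SO₄(s) ⇌ 2 Ag⁺(aq) + SO₄²⁻(aq)
Let s be the solubility of Ag₂SO₄ here. The common ion gives [SO₄²⁻] ≈ 0.12 mol/L, and [Ag⁺] = 2s.
Ksp = [Ag⁺]^2[SO₄²⁻] = (2s)^2(0.12)
(2s)^2 = 1.0×10⁻⁵ / (0.12) = 8.3×10⁻⁵
s = 4.6×10⁻³ mol/L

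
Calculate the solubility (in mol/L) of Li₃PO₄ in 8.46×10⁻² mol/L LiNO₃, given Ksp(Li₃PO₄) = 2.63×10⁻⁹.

Li₃PO₄(s) ⇌ 3 Li⁺(aq) + PO₄³⁻(aq)
Let s be the solubility of Li₃PO₄ here. The common ion gives [Li⁺] ≈ 8.46×10⁻² mol/L, and [PO₄³⁻] = s.
Ksp = [Li⁺]^3[PO₄³⁻] = (8.46×10⁻²)^3s
s = 2.63×10⁻⁹ / (8.46×10⁻²)^3 = 4.34×10⁻⁶
s = 4.34×10⁻⁶ mol/L

4.34×10⁻⁶ M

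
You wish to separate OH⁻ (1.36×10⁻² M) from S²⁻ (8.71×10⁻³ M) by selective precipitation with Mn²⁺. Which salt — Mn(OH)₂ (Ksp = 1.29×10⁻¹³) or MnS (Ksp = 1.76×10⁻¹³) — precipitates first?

MnS

Precipitation begins when Q = Ksp.
For Mn(OH)₂: [Mn²⁺] = (Ksp/[OH⁻]^2) = 6.97×10⁻¹⁰ M
For MnS: [Mn²⁺] = (Ksp/[S²⁻]) = 2.02×10⁻¹¹ M
The smaller threshold [Mn²⁺] is reached first, so MnS precipitates first.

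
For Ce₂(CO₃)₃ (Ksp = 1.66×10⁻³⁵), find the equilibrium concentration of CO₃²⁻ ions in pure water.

1.30×10⁻⁷ M

Ce₂(CO₃)₃(s) ⇌ 2 Ce³⁺(aq) + 3 CO₃²⁻(aq)
If s mol/L of Ce₂(CO₃)₃ dissolves, [Ce³⁺] = 2s and [CO₃²⁻] = 3s.
Ksp = [Ce³⁺]^2[CO₃²⁻]^3 = (2s)^2 · (3s)^3 = 108s^5 = 1.66×10⁻³⁵
s = 4.34×10⁻⁸ M
[CO₃²⁻] = 3s = 1.30×10⁻⁷ M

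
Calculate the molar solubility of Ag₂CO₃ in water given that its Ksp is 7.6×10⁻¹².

Ag₂CO₃(s) ⇌ 2 Ag⁺(aq) + CO₃²⁻(aq)
Let s be the molar solubility. Then [Ag⁺] = 2s and [CO₃²⁻] = s.
Ksp = [Ag⁺]^2[CO₃²⁻] = (2s)^2 · s = 4s^3
4s^3 = 7.6×10⁻¹²  ⇒  s^3 = 1.9×10⁻¹²
Taking the 3rd root, s = 1.2×10⁻⁴ M.

1.2×10⁻⁴ M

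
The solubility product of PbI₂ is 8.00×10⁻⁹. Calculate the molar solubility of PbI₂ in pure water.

PbI₂(s) ⇌ Pb²⁺(aq) + 2 I⁻(aq)
For each mole of PbI₂ that dissolves per liter, [Pb²⁺] = s and [I⁻] = 2s; let s denote this solubility.
Ksp = [Pb²⁺][I⁻]^2 = s · (2s)^2 = 4s^3
4s^3 = 8.00×10⁻⁹  ⇒  s^3 = 2.00×10⁻⁹
s = (2.00×10⁻⁹)^(1/3) = 1.26×10⁻³ mol L⁻¹

1.26×10⁻³ M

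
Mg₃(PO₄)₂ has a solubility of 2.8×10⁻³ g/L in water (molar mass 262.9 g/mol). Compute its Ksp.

Ksp = 1.5×10⁻²³

Molar solubility s = (2.8×10⁻³ g/L) / (262.9 g/mol) = 1.065×10⁻⁵ mol/L
Mg₃(PO₄)₂(s) ⇌ 3 Mg²⁺(aq) + 2 PO₄³⁻(aq)
Call the molar solubility s, so that [Mg²⁺] = 3s and [PO₄³⁻] = 2s.
Ksp = [Mg²⁺]^3[PO₄³⁻]^2 = (3s)^3 · (2s)^2 = 108s^5
Ksp = 108 × (1.065×10⁻⁵)^5 = 1.5×10⁻²³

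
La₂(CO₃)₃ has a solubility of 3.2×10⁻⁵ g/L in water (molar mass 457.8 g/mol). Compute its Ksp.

Ksp = 1.8×10⁻³⁴

Molar solubility s = (3.2×10⁻⁵ g/L) / (457.8 g/mol) = 6.990×10⁻⁸ mol/L
La₂(CO₃)₃(s) ⇌ 2 La³⁺(aq) + 3 CO₃²⁻(aq)
If s mol/L of La₂(CO₃)₃ dissolves, [La³⁺] = 2s and [CO₃²⁻] = 3s.
Ksp = [La³⁺]^2[CO₃²⁻]^3 = (2s)^2 · (3s)^3 = 108s^5
Ksp = 108 × (6.990×10⁻⁸)^5 = 1.8×10⁻³⁴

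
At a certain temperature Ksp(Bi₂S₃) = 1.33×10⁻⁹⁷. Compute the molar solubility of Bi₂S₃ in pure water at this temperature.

Bi₂S₃(s) ⇌ 2 Bi³⁺(aq) + 3 S²⁻(aq)
Call the molar solubility s, so that [Bi³⁺] = 2s and [S²⁻] = 3s.
Ksp = [Bi³⁺]^2[S²⁻]^3 = (2s)^2 · (3s)^3 = 108s^5
108s^5 = 1.33×10⁻⁹⁷  ⇒  s^5 = 1.23×10⁻⁹⁹
Taking the 5th root, s = 1.65×10⁻²⁰ M.

1.65×10⁻²⁰ M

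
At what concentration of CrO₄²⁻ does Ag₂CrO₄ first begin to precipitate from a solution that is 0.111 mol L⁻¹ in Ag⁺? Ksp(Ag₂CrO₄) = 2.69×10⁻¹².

2.18×10⁻¹⁰ M

A salt starts to precipitate once the ion product Q reaches its Ksp.
Ag₂CrO₄(s) ⇌ 2 Ag⁺(aq) + CrO₄²⁻(aq)
Ksp = [Ag⁺]^2[CrO₄²⁻] = [CrO₄²⁻](0.111)^2
[CrO₄²⁻] = 2.69×10⁻¹² / (0.111)^2 = 2.18×10⁻¹⁰
[CrO₄²⁻] = 2.18×10⁻¹⁰ mol L⁻¹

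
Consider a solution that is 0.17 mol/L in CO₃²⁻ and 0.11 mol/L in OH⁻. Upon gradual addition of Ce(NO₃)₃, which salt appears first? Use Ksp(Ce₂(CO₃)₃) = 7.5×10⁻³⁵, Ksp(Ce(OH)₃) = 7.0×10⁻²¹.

Ce(OH)₃

A salt starts to precipitate once the ion product Q reaches its Ksp.
For Ce₂(CO₃)₃: [Ce³⁺] = (Ksp/[CO₃²⁻]^3)^(1/2) = 1.2×10⁻¹⁶ mol/L
For Ce(OH)₃: [Ce³⁺] = (Ksp/[OH⁻]^3) = 5.3×10⁻¹⁸ mol/L
The smaller threshold [Ce³⁺] is reached first, so Ce(OH)₃ precipitates first.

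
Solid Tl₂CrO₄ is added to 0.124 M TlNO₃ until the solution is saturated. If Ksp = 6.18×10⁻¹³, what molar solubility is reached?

Tl₂CrO₄(s) ⇌ 2 Tl⁺(aq) + CrO₄²⁻(aq)
Let s be the solubility of Tl₂CrO₄ here. The common ion gives [Tl⁺] ≈ 0.124 M, and [CrO₄²⁻] = s.
Ksp = [Tl⁺]^2[CrO₄²⁻] = (0.124)^2s
s = 6.18×10⁻¹³ / (0.124)^2 = 4.02×10⁻¹¹
s = 4.02×10⁻¹¹ M

4.02×10⁻¹¹ M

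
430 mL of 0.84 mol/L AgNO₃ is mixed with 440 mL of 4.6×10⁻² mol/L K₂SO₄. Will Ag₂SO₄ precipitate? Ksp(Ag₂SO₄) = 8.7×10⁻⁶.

Total volume after mixing = 430 + 440 = 870 mL.
[Ag⁺] = (0.84)(430)/870 = 0.42 mol/L
[SO₄²⁻] = (4.6×10⁻²)(440)/870 = 2.3×10⁻² mol/L
Q = [Ag⁺]^2[SO₄²⁻] = 4.0×10⁻³
Since Q (4.0×10⁻³) exceeds Ksp (8.7×10⁻⁶), Ag₂SO₄ will precipitate.

Yes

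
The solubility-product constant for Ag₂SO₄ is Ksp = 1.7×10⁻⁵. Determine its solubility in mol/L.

1.6×10⁻² M

Ag₂SO₄(s) ⇌ 2 Ag⁺(aq) + SO₄²⁻(aq)
For each mole of Ag₂SO₄ that dissolves per liter, [Ag⁺] = 2s and [SO₄²⁻] = s; let s denote this solubility.
Ksp = [Ag⁺]^2[SO₄²⁻] = (2s)^2 · s = 4s^3
4s^3 = 1.7×10⁻⁵  ⇒  s^3 = 4.3×10⁻⁶
s = (4.3×10⁻⁶)^(1/3) = 1.6×10⁻² mol L⁻¹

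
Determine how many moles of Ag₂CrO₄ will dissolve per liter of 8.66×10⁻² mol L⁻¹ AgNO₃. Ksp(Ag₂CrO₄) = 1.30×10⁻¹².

1.73×10⁻¹⁰ M

Ag₂CrO₄(s) ⇌ 2 Ag⁺(aq) + CrO₄²⁻(aq)
The solution already contains Ag⁺ at 8.66×10⁻² mol L⁻¹. Let s be the molar solubility of Ag₂CrO₄.
[Ag⁺] ≈ 8.66×10⁻² mol L⁻¹ (common ion dominates); [CrO₄²⁻] = s.
Ksp = [Ag⁺]^2[CrO₄²⁻] = (8.66×10⁻²)^2s
s = 1.30×10⁻¹² / (8.66×10⁻²)^2 = 1.73×10⁻¹⁰
s = 1.73×10⁻¹⁰ mol L⁻¹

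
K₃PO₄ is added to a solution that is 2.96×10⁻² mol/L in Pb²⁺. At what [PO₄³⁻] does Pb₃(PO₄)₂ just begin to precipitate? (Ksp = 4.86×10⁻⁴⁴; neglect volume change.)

4.33×10⁻²⁰ M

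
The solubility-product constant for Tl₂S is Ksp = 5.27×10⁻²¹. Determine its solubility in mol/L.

Tl₂S(s) ⇌ 2 Tl⁺(aq) + S²⁻(aq)
With molar solubility s: [Tl⁺] = 2s, [S²⁻] = s.
Ksp = [Tl⁺]^2[S²⁻] = (2s)^2 · s = 4s^3
4s^3 = 5.27×10⁻²¹  ⇒  s^3 = 1.32×10⁻²¹
s = (1.32×10⁻²¹)^(1/3) = 1.10×10⁻⁷ mol L⁻¹

1.10×10⁻⁷ M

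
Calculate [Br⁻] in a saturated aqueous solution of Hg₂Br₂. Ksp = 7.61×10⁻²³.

5.34×10⁻⁸ M

Hg₂Br₂(s) ⇌ Hg₂²⁺(aq) + 2 Br⁻(aq)
Call the molar solubility s, so that [Hg₂²⁺] = s and [Br⁻] = 2s.
Ksp = [Hg₂²⁺][Br⁻]^2 = s · (2s)^2 = 4s^3 = 7.61×10⁻²³
s = 2.67×10⁻⁸ M
[Br⁻] = 2s = 5.34×10⁻⁸ M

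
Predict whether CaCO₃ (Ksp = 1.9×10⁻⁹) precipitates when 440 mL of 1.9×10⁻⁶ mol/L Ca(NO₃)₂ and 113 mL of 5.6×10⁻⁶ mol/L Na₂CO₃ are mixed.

Total volume after mixing = 440 + 113 = 553 mL.
[Ca²⁺] = (1.9×10⁻⁶)(440)/553 = 1.5×10⁻⁶ mol/L
[CO₃²⁻] = (5.6×10⁻⁶)(113)/553 = 1.1×10⁻⁶ mol/L
Q = [Ca²⁺][CO₃²⁻] = 1.7×10⁻¹²
Q < Ksp (1.7×10⁻¹² vs 1.9×10⁻⁹); the solution remains unsaturated and no precipitate forms.

No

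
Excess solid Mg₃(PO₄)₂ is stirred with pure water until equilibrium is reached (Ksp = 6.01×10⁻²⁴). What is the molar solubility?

Mg₃(PO₄)₂(s) ⇌ 3 Mg²⁺(aq) + 2 PO₄³⁻(aq)
Call the molar solubility s, so that [Mg²⁺] = 3s and [PO₄³⁻] = 2s.
Ksp = [Mg²⁺]^3[PO₄³⁻]^2 = (3s)^3 · (2s)^2 = 108s^5
108s^5 = 6.01×10⁻²⁴  ⇒  s^5 = 5.56×10⁻²⁶
s = 8.89×10⁻⁶ mol L⁻¹

8.89×10⁻⁶ M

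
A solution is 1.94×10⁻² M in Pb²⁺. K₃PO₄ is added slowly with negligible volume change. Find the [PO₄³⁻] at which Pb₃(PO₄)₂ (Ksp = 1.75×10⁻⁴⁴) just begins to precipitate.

4.90×10⁻²⁰ M

Each salt precipitates once Q = Ksp for that salt.
Pb₃(PO₄)₂(s) ⇌ 3 Pb²⁺(aq) + 2 PO₄³⁻(aq)
Ksp = [Pb²⁺]^3[PO₄³⁻]^2 = [PO₄³⁻]^2(1.94×10⁻²)^3
[PO₄³⁻]^2 = 1.75×10⁻⁴⁴ / (1.94×10⁻²)^3 = 2.40×10⁻³⁹
[PO₄³⁻] = 4.90×10⁻²⁰ M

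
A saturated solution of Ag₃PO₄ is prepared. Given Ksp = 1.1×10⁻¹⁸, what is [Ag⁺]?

4.3×10⁻⁵ M

Ag₃PO₄(s) ⇌ 3 Ag⁺(aq) + PO₄³⁻(aq)
For each mole of Ag₃PO₄ that dissolves per liter, [Ag⁺] = 3s and [PO₄³⁻] = s; let s denote this solubility.
Ksp = [Ag⁺]^3[PO₄³⁻] = (3s)^3 · s = 27s^4 = 1.1×10⁻¹⁸
s = 1.4×10⁻⁵ mol L⁻¹
[Ag⁺] = 3s = 4.3×10⁻⁵ mol L⁻¹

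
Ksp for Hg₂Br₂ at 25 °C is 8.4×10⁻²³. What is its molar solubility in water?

2.8×10⁻⁸ M

Hg₂Br₂(s) ⇌ Hg₂²⁺(aq) + 2 Br⁻(aq)
Let s be the molar solubility. Then [Hg₂²⁺] = s and [Br⁻] = 2s.
Ksp = [Hg₂²⁺][Br⁻]^2 = s · (2s)^2 = 4s^3
4s^3 = 8.4×10⁻²³  ⇒  s^3 = 2.1×10⁻²³
s = (2.1×10⁻²³)^(1/3) = 2.8×10⁻⁸ M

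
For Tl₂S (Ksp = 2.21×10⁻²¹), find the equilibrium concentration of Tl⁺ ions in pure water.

1.64×10⁻⁷ M

Tl₂S(s) ⇌ 2 Tl⁺(aq) + S²⁻(aq)
With molar solubility s: [Tl⁺] = 2s, [S²⁻] = s.
Ksp = [Tl⁺]^2[S²⁻] = (2s)^2 · s = 4s^3 = 2.21×10⁻²¹
s = 8.21×10⁻⁸ M
[Tl⁺] = 2s = 1.64×10⁻⁷ M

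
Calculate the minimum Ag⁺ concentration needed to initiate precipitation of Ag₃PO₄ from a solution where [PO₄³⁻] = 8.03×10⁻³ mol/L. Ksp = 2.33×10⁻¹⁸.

The threshold for precipitation is Q = Ksp.
Ag₃PO₄(s) ⇌ 3 Ag⁺(aq) + PO₄³⁻(aq)
Ksp = [Ag⁺]^3[PO₄³⁻] = [Ag⁺]^3(8.03×10⁻³)
[Ag⁺]^3 = 2.33×10⁻¹⁸ / (8.03×10⁻³) = 2.90×10⁻¹⁶
[Ag⁺] = 6.62×10⁻⁶ mol/L

6.62×10⁻⁶ M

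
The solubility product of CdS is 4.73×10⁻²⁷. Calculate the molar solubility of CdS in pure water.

CdS(s) ⇌ Cd²⁺(aq) + S²⁻(aq)
For each mole of CdS that dissolves per liter, [Cd²⁺] = s and [S²⁻] = s; let s denote this solubility.
Ksp = [Cd²⁺][S²⁻] = s · s = s^2
s^2 = 4.73×10⁻²⁷
s = 6.88×10⁻¹⁴ mol/L

6.88×10⁻¹⁴ M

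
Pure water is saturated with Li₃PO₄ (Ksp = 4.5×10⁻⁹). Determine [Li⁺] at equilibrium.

Li₃PO₄(s) ⇌ 3 Li⁺(aq) + PO₄³⁻(aq)
For each mole of Li₃PO₄ that dissolves per liter, [Li⁺] = 3s and [PO₄³⁻] = s; let s denote this solubility.
Ksp = [Li⁺]^3[PO₄³⁻] = (3s)^3 · s = 27s^4 = 4.5×10⁻⁹
s = 3.6×10⁻³ mol L⁻¹
[Li⁺] = 3s = 1.1×10⁻² mol L⁻¹

1.1×10⁻² M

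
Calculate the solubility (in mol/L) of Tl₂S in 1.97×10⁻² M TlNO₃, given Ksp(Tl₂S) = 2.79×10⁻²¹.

Tl₂S(s) ⇌ 2 Tl⁺(aq) + S²⁻(aq)
With Tl⁺ already at 1.97×10⁻² M and s small, take [Tl⁺] ≈ 1.97×10⁻² M and [S²⁻] = s.
Ksp = [Tl⁺]^2[S²⁻] = (1.97×10⁻²)^2s
s = 2.79×10⁻²¹ / (1.97×10⁻²)^2 = 7.19×10⁻¹⁸
s = 7.19×10⁻¹⁸ M

7.19×10⁻¹⁸ M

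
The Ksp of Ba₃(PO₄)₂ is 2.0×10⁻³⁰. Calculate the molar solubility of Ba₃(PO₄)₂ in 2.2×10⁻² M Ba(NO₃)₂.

Ba₃(PO₄)₂(s) ⇌ 3 Ba²⁺(aq) + 2 PO₄³⁻(aq)
With Ba²⁺ already at 2.2×10⁻² M and s small, take [Ba²⁺] ≈ 2.2×10⁻² M and [PO₄³⁻] = 2s.
Ksp = [Ba²⁺]^3[PO₄³⁻]^2 = (2.2×10⁻²)^3(2s)^2
(2s)^2 = 2.0×10⁻³⁰ / (2.2×10⁻²)^3 = 1.9×10⁻²⁵
s = 2.2×10⁻¹³ M

2.2×10⁻¹³ M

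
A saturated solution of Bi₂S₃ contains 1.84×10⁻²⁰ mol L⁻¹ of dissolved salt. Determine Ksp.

Bi₂S₃(s) ⇌ 2 Bi³⁺(aq) + 3 S²⁻(aq)
Call the molar solubility s, so that [Bi³⁺] = 2s and [S²⁻] = 3s.
Ksp = [Bi³⁺]^2[S²⁻]^3 = (2s)^2 · (3s)^3 = 108s^5
Ksp = 108 × (1.84×10⁻²⁰)^5 = 2.28×10⁻⁹⁷

Ksp = 2.28×10⁻⁹⁷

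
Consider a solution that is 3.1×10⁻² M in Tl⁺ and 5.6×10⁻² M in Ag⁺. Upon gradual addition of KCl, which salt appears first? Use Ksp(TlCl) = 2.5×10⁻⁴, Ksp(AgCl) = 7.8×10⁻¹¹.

AgCl

Precipitation of each salt begins when its ion product equals Ksp.
For TlCl: [Cl⁻] = (Ksp/[Tl⁺]) = 8.1×10⁻³ M
For AgCl: [Cl⁻] = (Ksp/[Ag⁺]) = 1.4×10⁻⁹ M
The smaller threshold [Cl⁻] is reached first, so AgCl precipitates first.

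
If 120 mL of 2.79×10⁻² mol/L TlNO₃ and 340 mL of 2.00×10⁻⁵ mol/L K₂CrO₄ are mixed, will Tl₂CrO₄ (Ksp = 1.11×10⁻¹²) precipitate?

After mixing, V = 120 mL + 340 mL = 460 mL.
[Tl⁺] = (2.79×10⁻²)(120)/460 = 7.28×10⁻³ mol/L
[CrO₄²⁻] = (2.00×10⁻⁵)(340)/460 = 1.48×10⁻⁵ mol/L
Q = [Tl⁺]^2[CrO₄²⁻] = 7.83×10⁻¹⁰
Since Q (7.83×10⁻¹⁰) exceeds Ksp (1.11×10⁻¹²), Tl₂CrO₄ will precipitate.

Yes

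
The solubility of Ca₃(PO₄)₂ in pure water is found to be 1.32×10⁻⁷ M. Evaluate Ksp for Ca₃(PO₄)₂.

Ksp = 4.33×10⁻³³

Ca₃(PO₄)₂(s) ⇌ 3 Ca²⁺(aq) + 2 PO₄³⁻(aq)
Let s be the molar solubility. Then [Ca²⁺] = 3s and [PO₄³⁻] = 2s.
Ksp = [Ca²⁺]^3[PO₄³⁻]^2 = (3s)^3 · (2s)^2 = 108s^5
Ksp = 108 × (1.32×10⁻⁷)^5 = 4.33×10⁻³³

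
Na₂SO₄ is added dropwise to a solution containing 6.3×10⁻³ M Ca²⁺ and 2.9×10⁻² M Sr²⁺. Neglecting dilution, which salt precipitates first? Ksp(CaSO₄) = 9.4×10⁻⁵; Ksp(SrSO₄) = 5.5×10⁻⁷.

SrSO₄

The threshold for precipitation is Q = Ksp.
For CaSO₄: [SO₄²⁻] = (Ksp/[Ca²⁺]) = 1.5×10⁻² M
For SrSO₄: [SO₄²⁻] = (Ksp/[Sr²⁺]) = 1.9×10⁻⁵ M
The smaller threshold [SO₄²⁻] is reached first, so SrSO₄ precipitates first.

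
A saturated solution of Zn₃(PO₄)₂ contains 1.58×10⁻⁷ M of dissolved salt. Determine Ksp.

Zn₃(PO₄)₂(s) ⇌ 3 Zn²⁺(aq) + 2 PO₄³⁻(aq)
Call the molar solubility s, so that [Zn²⁺] = 3s and [PO₄³⁻] = 2s.
Ksp = [Zn²⁺]^3[PO₄³⁻]^2 = (3s)^3 · (2s)^2 = 108s^5
Ksp = 108 × (1.58×10⁻⁷)^5 = 1.06×10⁻³²

Ksp = 1.06×10⁻³²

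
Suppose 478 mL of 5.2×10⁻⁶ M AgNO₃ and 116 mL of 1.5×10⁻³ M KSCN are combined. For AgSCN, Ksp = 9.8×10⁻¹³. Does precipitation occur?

Yes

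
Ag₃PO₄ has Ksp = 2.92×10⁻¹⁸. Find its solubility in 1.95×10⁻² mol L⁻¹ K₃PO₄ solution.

1.77×10⁻⁶ M

Ag₃PO₄(s) ⇌ 3 Ag⁺(aq) + PO₄³⁻(aq)
With PO₄³⁻ already at 1.95×10⁻² mol L⁻¹ and s small, take [PO₄³⁻] ≈ 1.95×10⁻² mol L⁻¹ and [Ag⁺] = 3s.
Ksp = [Ag⁺]^3[PO₄³⁻] = (3s)^3(1.95×10⁻²)
(3s)^3 = 2.92×10⁻¹⁸ / (1.95×10⁻²) = 1.50×10⁻¹⁶
s = 1.77×10⁻⁶ mol L⁻¹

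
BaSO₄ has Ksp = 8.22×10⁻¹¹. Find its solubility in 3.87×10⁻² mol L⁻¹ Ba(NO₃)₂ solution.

BaSO₄(s) ⇌ Ba²⁺(aq) + SO₄²⁻(aq)
Let s be the solubility of BaSO₄ here. The common ion gives [Ba²⁺] ≈ 3.87×10⁻² mol L⁻¹, and [SO₄²⁻] = s.
Ksp = [Ba²⁺][SO₄²⁻] = (3.87×10⁻²)s
s = 8.22×10⁻¹¹ / (3.87×10⁻²) = 2.12×10⁻⁹
s = 2.12×10⁻⁹ mol L⁻¹

2.12×10⁻⁹ M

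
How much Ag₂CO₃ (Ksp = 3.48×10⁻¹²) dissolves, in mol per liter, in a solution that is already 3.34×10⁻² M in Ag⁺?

Ag₂CO₃(s) ⇌ 2 Ag⁺(aq) + CO₃²⁻(aq)
With Ag⁺ already at 3.34×10⁻² M and s small, take [Ag⁺] ≈ 3.34×10⁻² M and [CO₃²⁻] = s.
Ksp = [Ag⁺]^2[CO₃²⁻] = (3.34×10⁻²)^2s
s = 3.48×10⁻¹² / (3.34×10⁻²)^2 = 3.12×10⁻⁹
s = 3.12×10⁻⁹ M

3.12×10⁻⁹ M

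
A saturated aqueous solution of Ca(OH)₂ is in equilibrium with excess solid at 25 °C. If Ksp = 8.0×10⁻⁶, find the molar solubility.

Ca(OH)₂(s) ⇌ Ca²⁺(aq) + 2 OH⁻(aq)
Call the molar solubility s, so that [Ca²⁺] = s and [OH⁻] = 2s.
Ksp = [Ca²⁺][OH⁻]^2 = s · (2s)^2 = 4s^3
4s^3 = 8.0×10⁻⁶  ⇒  s^3 = 2.0×10⁻⁶
Taking the 3rd root, s = 1.3×10⁻² mol L⁻¹.

1.3×10⁻² M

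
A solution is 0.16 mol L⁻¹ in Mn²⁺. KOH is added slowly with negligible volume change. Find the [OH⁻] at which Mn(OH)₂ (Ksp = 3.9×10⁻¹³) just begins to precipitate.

1.6×10⁻⁶ M

The threshold for precipitation is Q = Ksp.
Mn(OH)₂(s) ⇌ Mn²⁺(aq) + 2 OH⁻(aq)
Ksp = [Mn²⁺][OH⁻]^2 = [OH⁻]^2(0.16)
[OH⁻]^2 = 3.9×10⁻¹³ / (0.16) = 2.4×10⁻¹²
[OH⁻] = 1.6×10⁻⁶ mol L⁻¹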